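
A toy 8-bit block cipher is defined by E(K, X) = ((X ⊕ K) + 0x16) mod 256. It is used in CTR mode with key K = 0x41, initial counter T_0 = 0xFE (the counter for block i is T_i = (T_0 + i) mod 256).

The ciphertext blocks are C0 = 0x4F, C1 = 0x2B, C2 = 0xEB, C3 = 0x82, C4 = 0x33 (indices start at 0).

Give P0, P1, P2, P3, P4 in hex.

CTR decryption: S_i = E(K, T_i) where T_i is the counter for block i; P_i = C_i ⊕ S_i.
P0: T = 0xFE, S = E(K, T) = 0xD5; 0x4F ⊕ 0xD5 = 0x9A.
P1: T = 0xFF, S = E(K, T) = 0xD4; 0x2B ⊕ 0xD4 = 0xFF.
P2: T = 0x00, S = E(K, T) = 0x57; 0xEB ⊕ 0x57 = 0xBC.
P3: T = 0x01, S = E(K, T) = 0x56; 0x82 ⊕ 0x56 = 0xD4.
P4: T = 0x02, S = E(K, T) = 0x59; 0x33 ⊕ 0x59 = 0x6A.

P0 = 0x9A, P1 = 0xFF, P2 = 0xBC, P3 = 0xD4, P4 = 0x6A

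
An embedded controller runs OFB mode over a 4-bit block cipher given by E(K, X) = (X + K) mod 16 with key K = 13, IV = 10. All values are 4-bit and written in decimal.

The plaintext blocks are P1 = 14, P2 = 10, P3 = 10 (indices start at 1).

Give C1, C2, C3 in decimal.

OFB encryption: S_i = E(K, S_{i−1}) with S_{0} = IV; C_i = P_i ⊕ S_i.
C1: S = E(K, 10) = 7; 14 ⊕ 7 = 9.
C2: S = E(K, 7) = 4; 10 ⊕ 4 = 14.
C3: S = E(K, 4) = 1; 10 ⊕ 1 = 11.

C1 = 9, C2 = 14, C3 = 11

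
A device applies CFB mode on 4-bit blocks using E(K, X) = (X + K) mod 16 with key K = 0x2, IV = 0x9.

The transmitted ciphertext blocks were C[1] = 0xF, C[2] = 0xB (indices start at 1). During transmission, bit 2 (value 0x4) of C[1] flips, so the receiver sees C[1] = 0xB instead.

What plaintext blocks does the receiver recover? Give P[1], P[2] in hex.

CFB decryption: P_i = C_i ⊕ E(K, C_{i−1}), with C_{0} = IV.
Only C[1] changed, to 0xB. In CFB, a change in C_i flips the same bit in P_i and garbles P_{i+1}. Decrypting the received ciphertext:
P[1]: E(K, 0x9) = 0xB; 0xB ⊕ 0xB = 0x0.
P[2]: E(K, 0xB) = 0xD; 0xB ⊕ 0xD = 0x6.
Blocks that differ from the original plaintext: P[1], P[2].

P[1] = 0x0, P[2] = 0x6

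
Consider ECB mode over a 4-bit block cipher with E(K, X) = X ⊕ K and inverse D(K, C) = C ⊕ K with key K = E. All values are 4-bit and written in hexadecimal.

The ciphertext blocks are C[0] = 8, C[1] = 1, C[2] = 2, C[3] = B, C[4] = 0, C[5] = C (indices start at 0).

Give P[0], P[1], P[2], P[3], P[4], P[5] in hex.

P[0] = 6, P[1] = F, P[2] = C, P[3] = 5, P[4] = E, P[5] = 2

ECB decryption: P_i = D(K, C_i).
P[0]: D(K, 8) = 6.
P[1]: D(K, 1) = F.
P[2]: D(K, 2) = C.
P[3]: D(K, B) = 5.
P[4]: D(K, 0) = E.
P[5]: D(K, C) = 2.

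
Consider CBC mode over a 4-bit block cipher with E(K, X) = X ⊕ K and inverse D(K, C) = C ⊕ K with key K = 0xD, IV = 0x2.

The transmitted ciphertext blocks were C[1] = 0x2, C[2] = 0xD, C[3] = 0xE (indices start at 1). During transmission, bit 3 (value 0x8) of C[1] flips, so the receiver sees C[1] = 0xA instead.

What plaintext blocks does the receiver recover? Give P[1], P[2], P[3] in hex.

CBC decryption: P_i = D(K, C_i) ⊕ C_{i−1}, with C_{0} = IV.
Only C[1] changed, to 0xA. In CBC, a change in C_i garbles P_i and flips the same bit in P_{i+1}. Decrypting the received ciphertext:
P[1]: D(K, 0xA) = 0x7; 0x7 ⊕ 0x2 = 0x5.
P[2]: D(K, 0xD) = 0x0; 0x0 ⊕ 0xA = 0xA.
P[3]: D(K, 0xE) = 0x3; 0x3 ⊕ 0xD = 0xE.
Blocks that differ from the original plaintext: P[1], P[2].

P[1] = 0x5, P[2] = 0xA, P[3] = 0xE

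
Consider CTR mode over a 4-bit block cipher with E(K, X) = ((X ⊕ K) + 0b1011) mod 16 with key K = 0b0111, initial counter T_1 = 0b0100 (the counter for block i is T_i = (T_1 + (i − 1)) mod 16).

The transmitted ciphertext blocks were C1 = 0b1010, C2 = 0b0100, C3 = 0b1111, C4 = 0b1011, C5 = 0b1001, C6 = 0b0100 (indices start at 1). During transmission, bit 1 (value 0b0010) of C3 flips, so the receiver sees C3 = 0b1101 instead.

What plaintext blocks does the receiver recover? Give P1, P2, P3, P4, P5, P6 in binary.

P1 = 0b0100, P2 = 0b1001, P3 = 0b0001, P4 = 0b0000, P5 = 0b0011, P6 = 0b1101

CTR decryption: S_i = E(K, T_i) where T_i is the counter for block i; P_i = C_i ⊕ S_i.
Only C3 changed, to 0b1101. In CTR, a change in C_i flips the same bit in P_i only; the keystream is unaffected. Decrypting the received ciphertext:
P1: T = 0b0100, S = E(K, T) = 0b1110; 0b1010 ⊕ 0b1110 = 0b0100.
P2: T = 0b0101, S = E(K, T) = 0b1101; 0b0100 ⊕ 0b1101 = 0b1001.
P3: T = 0b0110, S = E(K, T) = 0b1100; 0b1101 ⊕ 0b1100 = 0b0001.
P4: T = 0b0111, S = E(K, T) = 0b1011; 0b1011 ⊕ 0b1011 = 0b0000.
P5: T = 0b1000, S = E(K, T) = 0b1010; 0b1001 ⊕ 0b1010 = 0b0011.
P6: T = 0b1001, S = E(K, T) = 0b1001; 0b0100 ⊕ 0b1001 = 0b1101.
Blocks that differ from the original plaintext: P3.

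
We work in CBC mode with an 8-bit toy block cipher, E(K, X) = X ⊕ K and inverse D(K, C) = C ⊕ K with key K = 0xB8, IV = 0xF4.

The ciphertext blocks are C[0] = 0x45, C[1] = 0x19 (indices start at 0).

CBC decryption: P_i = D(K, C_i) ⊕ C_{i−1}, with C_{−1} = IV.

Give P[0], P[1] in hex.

P[0]: D(K, 0x45) = 0xFD; 0xFD ⊕ 0xF4 = 0x09.
P[1]: D(K, 0x19) = 0xA1; 0xA1 ⊕ 0x45 = 0xE4.

P[0] = 0x09, P[1] = 0xE4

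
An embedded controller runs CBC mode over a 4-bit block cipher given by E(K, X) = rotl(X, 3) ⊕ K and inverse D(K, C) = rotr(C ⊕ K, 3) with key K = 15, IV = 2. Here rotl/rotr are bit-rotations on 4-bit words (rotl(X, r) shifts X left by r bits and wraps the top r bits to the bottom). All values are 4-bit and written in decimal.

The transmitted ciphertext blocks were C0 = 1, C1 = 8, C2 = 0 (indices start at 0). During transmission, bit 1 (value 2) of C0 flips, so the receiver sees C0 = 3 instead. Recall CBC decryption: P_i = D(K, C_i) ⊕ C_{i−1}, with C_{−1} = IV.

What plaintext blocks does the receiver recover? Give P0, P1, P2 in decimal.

Only C0 changed, to 3. In CBC, a change in C_i garbles P_i and flips the same bit in P_{i+1}. Decrypting the received ciphertext:
P0: D(K, 3) = 9; 9 ⊕ 2 = 11.
P1: D(K, 8) = 14; 14 ⊕ 3 = 13.
P2: D(K, 0) = 15; 15 ⊕ 8 = 7.
Blocks that differ from the original plaintext: P0, P1.

P0 = 11, P1 = 13, P2 = 7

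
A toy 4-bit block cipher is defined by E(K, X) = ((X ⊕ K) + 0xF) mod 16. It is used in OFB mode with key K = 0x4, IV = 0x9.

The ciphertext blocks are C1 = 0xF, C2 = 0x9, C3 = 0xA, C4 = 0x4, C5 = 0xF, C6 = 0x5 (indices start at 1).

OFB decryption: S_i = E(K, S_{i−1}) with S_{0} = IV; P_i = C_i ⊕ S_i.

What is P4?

P4 = 0x1

P1: S = E(K, 0x9) = 0xC; 0xF ⊕ 0xC = 0x3.
P2: S = E(K, 0xC) = 0x7; 0x9 ⊕ 0x7 = 0xE.
P3: S = E(K, 0x7) = 0x2; 0xA ⊕ 0x2 = 0x8.
P4: S = E(K, 0x2) = 0x5; 0x4 ⊕ 0x5 = 0x1.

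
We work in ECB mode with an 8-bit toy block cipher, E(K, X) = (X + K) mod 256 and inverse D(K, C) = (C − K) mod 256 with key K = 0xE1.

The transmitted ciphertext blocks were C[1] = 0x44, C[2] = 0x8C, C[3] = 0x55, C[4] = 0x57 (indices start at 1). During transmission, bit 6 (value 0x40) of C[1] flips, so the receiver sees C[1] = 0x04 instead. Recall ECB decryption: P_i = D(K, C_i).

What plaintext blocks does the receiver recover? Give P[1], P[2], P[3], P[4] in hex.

Only C[1] changed, to 0x04. In ECB, a change in C_i affects only P_i. Decrypting the received ciphertext:
P[1]: D(K, 0x04) = 0x23.
P[2]: D(K, 0x8C) = 0xAB.
P[3]: D(K, 0x55) = 0x74.
P[4]: D(K, 0x57) = 0x76.
Blocks that differ from the original plaintext: P[1].

P[1] = 0x23, P[2] = 0xAB, P[3] = 0x74, P[4] = 0x76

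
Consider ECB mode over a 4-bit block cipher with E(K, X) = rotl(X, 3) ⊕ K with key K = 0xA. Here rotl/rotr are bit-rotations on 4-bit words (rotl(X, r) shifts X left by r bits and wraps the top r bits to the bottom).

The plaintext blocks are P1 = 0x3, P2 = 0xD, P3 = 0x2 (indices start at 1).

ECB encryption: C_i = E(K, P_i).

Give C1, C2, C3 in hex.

C1: E(K, 0x3) = 0x3.
C2: E(K, 0xD) = 0x4.
C3: E(K, 0x2) = 0xB.

C1 = 0x3, C2 = 0x4, C3 = 0xB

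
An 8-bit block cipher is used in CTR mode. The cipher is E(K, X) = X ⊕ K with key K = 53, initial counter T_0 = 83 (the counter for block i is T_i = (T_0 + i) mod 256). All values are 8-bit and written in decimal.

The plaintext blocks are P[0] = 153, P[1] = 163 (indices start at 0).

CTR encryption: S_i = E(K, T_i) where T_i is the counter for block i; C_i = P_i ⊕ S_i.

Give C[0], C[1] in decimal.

C[0] = 255, C[1] = 194

C[0]: T = 83, S = E(K, T) = 102; 153 ⊕ 102 = 255.
C[1]: T = 84, S = E(K, T) = 97; 163 ⊕ 97 = 194.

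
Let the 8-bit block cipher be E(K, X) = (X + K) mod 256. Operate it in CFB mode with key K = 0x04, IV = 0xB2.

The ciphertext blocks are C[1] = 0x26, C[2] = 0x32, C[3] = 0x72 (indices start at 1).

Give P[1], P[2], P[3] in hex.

CFB decryption: P_i = C_i ⊕ E(K, C_{i−1}), with C_{0} = IV.
P[1]: E(K, 0xB2) = 0xB6; 0x26 ⊕ 0xB6 = 0x90.
P[2]: E(K, 0x26) = 0x2A; 0x32 ⊕ 0x2A = 0x18.
P[3]: E(K, 0x32) = 0x36; 0x72 ⊕ 0x36 = 0x44.

P[1] = 0x90, P[2] = 0x18, P[3] = 0x44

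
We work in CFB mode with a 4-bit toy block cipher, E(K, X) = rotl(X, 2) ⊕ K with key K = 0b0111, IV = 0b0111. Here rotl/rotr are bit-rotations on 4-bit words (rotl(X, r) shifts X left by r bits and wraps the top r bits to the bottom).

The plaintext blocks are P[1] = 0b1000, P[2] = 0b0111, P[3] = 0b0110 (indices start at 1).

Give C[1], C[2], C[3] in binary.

C[1] = 0b0010, C[2] = 0b1000, C[3] = 0b0011

CFB encryption: C_i = P_i ⊕ E(K, C_{i−1}), with C_{0} = IV.
C[1]: E(K, 0b0111) = 0b1010; 0b1000 ⊕ 0b1010 = 0b0010.
C[2]: E(K, 0b0010) = 0b1111; 0b0111 ⊕ 0b1111 = 0b1000.
C[3]: E(K, 0b1000) = 0b0101; 0b0110 ⊕ 0b0101 = 0b0011.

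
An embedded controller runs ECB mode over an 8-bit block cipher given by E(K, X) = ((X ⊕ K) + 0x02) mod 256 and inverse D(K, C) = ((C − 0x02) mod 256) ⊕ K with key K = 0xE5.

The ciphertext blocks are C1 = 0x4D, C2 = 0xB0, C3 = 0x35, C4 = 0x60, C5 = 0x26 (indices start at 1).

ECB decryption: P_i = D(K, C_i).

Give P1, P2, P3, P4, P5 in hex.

P1: D(K, 0x4D) = 0xAE.
P2: D(K, 0xB0) = 0x4B.
P3: D(K, 0x35) = 0xD6.
P4: D(K, 0x60) = 0xBB.
P5: D(K, 0x26) = 0xC1.

P1 = 0xAE, P2 = 0x4B, P3 = 0xD6, P4 = 0xBB, P5 = 0xC1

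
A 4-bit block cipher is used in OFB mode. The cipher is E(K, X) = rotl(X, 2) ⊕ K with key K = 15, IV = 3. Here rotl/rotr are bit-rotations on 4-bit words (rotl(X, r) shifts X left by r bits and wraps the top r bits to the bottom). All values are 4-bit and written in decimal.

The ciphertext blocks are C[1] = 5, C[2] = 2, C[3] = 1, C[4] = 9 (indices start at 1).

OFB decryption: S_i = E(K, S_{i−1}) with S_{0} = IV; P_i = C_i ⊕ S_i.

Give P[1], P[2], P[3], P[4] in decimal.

P[1]: S = E(K, 3) = 3; 5 ⊕ 3 = 6.
P[2]: S = E(K, 3) = 3; 2 ⊕ 3 = 1.
P[3]: S = E(K, 3) = 3; 1 ⊕ 3 = 2.
P[4]: S = E(K, 3) = 3; 9 ⊕ 3 = 10.

P[1] = 6, P[2] = 1, P[3] = 2, P[4] = 10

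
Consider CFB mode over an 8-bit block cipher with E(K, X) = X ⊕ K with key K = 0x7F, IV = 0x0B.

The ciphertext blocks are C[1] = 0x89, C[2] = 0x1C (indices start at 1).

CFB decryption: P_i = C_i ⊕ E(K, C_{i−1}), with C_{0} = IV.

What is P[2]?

P[2]: E(K, 0x89) = 0xF6; 0x1C ⊕ 0xF6 = 0xEA.

P[2] = 0xEA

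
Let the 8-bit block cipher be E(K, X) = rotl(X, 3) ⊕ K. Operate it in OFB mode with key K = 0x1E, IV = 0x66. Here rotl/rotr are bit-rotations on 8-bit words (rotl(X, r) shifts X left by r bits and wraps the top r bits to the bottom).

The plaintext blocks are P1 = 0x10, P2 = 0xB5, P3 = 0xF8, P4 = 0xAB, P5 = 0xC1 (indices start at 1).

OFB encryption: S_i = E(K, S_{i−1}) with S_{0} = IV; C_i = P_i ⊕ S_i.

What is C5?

C1: S = E(K, 0x66) = 0x2D; 0x10 ⊕ 0x2D = 0x3D.
C2: S = E(K, 0x2D) = 0x77; 0xB5 ⊕ 0x77 = 0xC2.
C3: S = E(K, 0x77) = 0xA5; 0xF8 ⊕ 0xA5 = 0x5D.
C4: S = E(K, 0xA5) = 0x33; 0xAB ⊕ 0x33 = 0x98.
C5: S = E(K, 0x33) = 0x87; 0xC1 ⊕ 0x87 = 0x46.

C5 = 0x46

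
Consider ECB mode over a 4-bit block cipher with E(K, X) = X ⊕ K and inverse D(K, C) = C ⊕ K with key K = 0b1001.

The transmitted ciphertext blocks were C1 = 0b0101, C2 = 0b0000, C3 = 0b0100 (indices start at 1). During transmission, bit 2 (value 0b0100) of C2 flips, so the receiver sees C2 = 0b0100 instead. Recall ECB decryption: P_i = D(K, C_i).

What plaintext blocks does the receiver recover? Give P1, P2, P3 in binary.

P1 = 0b1100, P2 = 0b1101, P3 = 0b1101

Only C2 changed, to 0b0100. In ECB, a change in C_i affects only P_i. Decrypting the received ciphertext:
P1: D(K, 0b0101) = 0b1100.
P2: D(K, 0b0100) = 0b1101.
P3: D(K, 0b0100) = 0b1101.
Blocks that differ from the original plaintext: P2.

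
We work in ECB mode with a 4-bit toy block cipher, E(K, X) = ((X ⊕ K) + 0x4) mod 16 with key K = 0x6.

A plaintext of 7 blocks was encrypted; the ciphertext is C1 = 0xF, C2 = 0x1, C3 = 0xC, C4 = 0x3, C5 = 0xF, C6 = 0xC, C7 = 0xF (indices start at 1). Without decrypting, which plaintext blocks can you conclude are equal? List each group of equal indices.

P1 = P5 = P7; P3 = P6

ECB encrypts each block independently with the same key, so equal ciphertext blocks imply equal plaintext blocks.
C1 = C5 = C7 = 0xF, so P1 = P5 = P7.
C3 = C6 = 0xC, so P3 = P6.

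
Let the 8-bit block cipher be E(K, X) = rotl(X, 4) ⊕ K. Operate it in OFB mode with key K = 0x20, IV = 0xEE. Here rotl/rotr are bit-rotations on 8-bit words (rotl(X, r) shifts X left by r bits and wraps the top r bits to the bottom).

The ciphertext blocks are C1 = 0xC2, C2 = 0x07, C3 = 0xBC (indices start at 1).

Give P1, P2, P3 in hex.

OFB decryption: S_i = E(K, S_{i−1}) with S_{0} = IV; P_i = C_i ⊕ S_i.
P1: S = E(K, 0xEE) = 0xCE; 0xC2 ⊕ 0xCE = 0x0C.
P2: S = E(K, 0xCE) = 0xCC; 0x07 ⊕ 0xCC = 0xCB.
P3: S = E(K, 0xCC) = 0xEC; 0xBC ⊕ 0xEC = 0x50.

P1 = 0x0C, P2 = 0xCB, P3 = 0x50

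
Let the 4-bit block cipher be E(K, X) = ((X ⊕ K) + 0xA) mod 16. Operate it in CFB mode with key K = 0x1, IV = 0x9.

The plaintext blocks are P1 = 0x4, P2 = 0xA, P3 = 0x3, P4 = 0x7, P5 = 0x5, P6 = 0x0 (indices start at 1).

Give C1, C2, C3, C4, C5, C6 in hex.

C1 = 0x6, C2 = 0xB, C3 = 0x7, C4 = 0x7, C5 = 0x5, C6 = 0xE

CFB encryption: C_i = P_i ⊕ E(K, C_{i−1}), with C_{0} = IV.
C1: E(K, 0x9) = 0x2; 0x4 ⊕ 0x2 = 0x6.
C2: E(K, 0x6) = 0x1; 0xA ⊕ 0x1 = 0xB.
C3: E(K, 0xB) = 0x4; 0x3 ⊕ 0x4 = 0x7.
C4: E(K, 0x7) = 0x0; 0x7 ⊕ 0x0 = 0x7.
C5: E(K, 0x7) = 0x0; 0x5 ⊕ 0x0 = 0x5.
C6: E(K, 0x5) = 0xE; 0x0 ⊕ 0xE = 0xE.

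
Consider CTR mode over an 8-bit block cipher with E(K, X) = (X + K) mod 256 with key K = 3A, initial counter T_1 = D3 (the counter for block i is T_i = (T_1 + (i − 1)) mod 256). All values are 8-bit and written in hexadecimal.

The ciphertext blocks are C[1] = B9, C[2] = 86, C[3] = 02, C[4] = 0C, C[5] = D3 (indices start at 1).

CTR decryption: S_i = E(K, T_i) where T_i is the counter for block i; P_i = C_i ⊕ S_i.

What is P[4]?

P[4] = 1C

P[4]: T = D6, S = E(K, T) = 10; 0C ⊕ 10 = 1C.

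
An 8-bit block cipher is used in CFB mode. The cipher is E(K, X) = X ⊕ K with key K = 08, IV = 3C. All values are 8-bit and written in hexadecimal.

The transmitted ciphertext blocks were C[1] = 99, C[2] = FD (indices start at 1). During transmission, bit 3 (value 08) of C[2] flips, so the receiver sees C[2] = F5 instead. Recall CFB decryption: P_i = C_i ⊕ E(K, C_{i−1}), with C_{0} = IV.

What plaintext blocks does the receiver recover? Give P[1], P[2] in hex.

Only C[2] changed, to F5. In CFB, a change in C_i flips the same bit in P_i and garbles P_{i+1}. Decrypting the received ciphertext:
P[1]: E(K, 3C) = 34; 99 ⊕ 34 = AD.
P[2]: E(K, 99) = 91; F5 ⊕ 91 = 64.
Blocks that differ from the original plaintext: P[2].

P[1] = AD, P[2] = 64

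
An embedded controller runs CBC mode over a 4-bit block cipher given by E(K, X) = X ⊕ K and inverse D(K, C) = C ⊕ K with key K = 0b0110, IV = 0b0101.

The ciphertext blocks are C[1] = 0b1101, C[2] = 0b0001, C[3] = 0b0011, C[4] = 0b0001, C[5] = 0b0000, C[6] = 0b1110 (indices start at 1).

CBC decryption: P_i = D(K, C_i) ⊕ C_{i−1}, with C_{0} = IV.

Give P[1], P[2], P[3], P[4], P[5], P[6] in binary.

P[1] = 0b1110, P[2] = 0b1010, P[3] = 0b0100, P[4] = 0b0100, P[5] = 0b0111, P[6] = 0b1000

P[1]: D(K, 0b1101) = 0b1011; 0b1011 ⊕ 0b0101 = 0b1110.
P[2]: D(K, 0b0001) = 0b0111; 0b0111 ⊕ 0b1101 = 0b1010.
P[3]: D(K, 0b0011) = 0b0101; 0b0101 ⊕ 0b0001 = 0b0100.
P[4]: D(K, 0b0001) = 0b0111; 0b0111 ⊕ 0b0011 = 0b0100.
P[5]: D(K, 0b0000) = 0b0110; 0b0110 ⊕ 0b0001 = 0b0111.
P[6]: D(K, 0b1110) = 0b1000; 0b1000 ⊕ 0b0000 = 0b1000.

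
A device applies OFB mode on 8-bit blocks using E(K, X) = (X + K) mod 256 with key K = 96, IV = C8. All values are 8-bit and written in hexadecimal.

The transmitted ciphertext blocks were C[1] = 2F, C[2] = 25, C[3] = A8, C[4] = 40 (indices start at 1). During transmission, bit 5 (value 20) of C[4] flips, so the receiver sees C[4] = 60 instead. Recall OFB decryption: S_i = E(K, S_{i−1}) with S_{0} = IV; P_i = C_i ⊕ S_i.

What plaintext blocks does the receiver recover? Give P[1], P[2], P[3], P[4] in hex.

Only C[4] changed, to 60. In OFB, a change in C_i flips the same bit in P_i only; the keystream is unaffected. Decrypting the received ciphertext:
P[1]: S = E(K, C8) = 5E; 2F ⊕ 5E = 71.
P[2]: S = E(K, 5E) = F4; 25 ⊕ F4 = D1.
P[3]: S = E(K, F4) = 8A; A8 ⊕ 8A = 22.
P[4]: S = E(K, 8A) = 20; 60 ⊕ 20 = 40.
Blocks that differ from the original plaintext: P[4].

P[1] = 71, P[2] = D1, P[3] = 22, P[4] = 40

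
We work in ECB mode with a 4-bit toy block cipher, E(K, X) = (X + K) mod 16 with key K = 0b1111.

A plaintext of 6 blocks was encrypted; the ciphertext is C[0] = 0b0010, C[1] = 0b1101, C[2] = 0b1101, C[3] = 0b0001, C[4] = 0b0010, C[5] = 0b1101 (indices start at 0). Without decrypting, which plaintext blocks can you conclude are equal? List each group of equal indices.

P[0] = P[4]; P[1] = P[2] = P[5]

ECB encrypts each block independently with the same key, so equal ciphertext blocks imply equal plaintext blocks.
C[0] = C[4] = 0b0010, so P[0] = P[4].
C[1] = C[2] = C[5] = 0b1101, so P[1] = P[2] = P[5].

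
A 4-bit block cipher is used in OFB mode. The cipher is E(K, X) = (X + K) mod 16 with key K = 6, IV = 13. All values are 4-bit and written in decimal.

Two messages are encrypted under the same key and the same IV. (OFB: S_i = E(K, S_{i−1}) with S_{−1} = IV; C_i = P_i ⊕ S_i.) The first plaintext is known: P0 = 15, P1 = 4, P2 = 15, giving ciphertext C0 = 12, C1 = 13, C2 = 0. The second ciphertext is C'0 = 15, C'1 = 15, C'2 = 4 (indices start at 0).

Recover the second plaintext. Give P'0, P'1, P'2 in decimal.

P'0 = 12, P'1 = 6, P'2 = 11

In OFB with a reused IV, both messages share the same keystream S_i, so C_i ⊕ C'_i = P_i ⊕ P'_i and thus P'_i = P_i ⊕ C_i ⊕ C'_i.
P'0: 15 ⊕ 12 ⊕ 15 = 12.
P'1: 4 ⊕ 13 ⊕ 15 = 6.
P'2: 15 ⊕ 0 ⊕ 4 = 11.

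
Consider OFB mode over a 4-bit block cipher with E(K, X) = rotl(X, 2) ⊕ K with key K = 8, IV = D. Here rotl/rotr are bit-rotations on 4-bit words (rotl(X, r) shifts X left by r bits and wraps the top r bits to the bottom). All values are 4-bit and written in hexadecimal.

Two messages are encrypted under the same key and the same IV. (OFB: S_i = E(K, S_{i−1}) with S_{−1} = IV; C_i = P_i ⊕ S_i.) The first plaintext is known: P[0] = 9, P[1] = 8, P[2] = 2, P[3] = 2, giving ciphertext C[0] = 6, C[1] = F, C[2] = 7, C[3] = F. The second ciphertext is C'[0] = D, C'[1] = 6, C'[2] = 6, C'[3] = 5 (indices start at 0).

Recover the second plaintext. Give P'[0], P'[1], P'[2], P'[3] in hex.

P'[0] = 2, P'[1] = 1, P'[2] = 3, P'[3] = 8

In OFB with a reused IV, both messages share the same keystream S_i, so C_i ⊕ C'_i = P_i ⊕ P'_i and thus P'_i = P_i ⊕ C_i ⊕ C'_i.
P'[0]: 9 ⊕ 6 ⊕ D = 2.
P'[1]: 8 ⊕ F ⊕ 6 = 1.
P'[2]: 2 ⊕ 7 ⊕ 6 = 3.
P'[3]: 2 ⊕ F ⊕ 5 = 8.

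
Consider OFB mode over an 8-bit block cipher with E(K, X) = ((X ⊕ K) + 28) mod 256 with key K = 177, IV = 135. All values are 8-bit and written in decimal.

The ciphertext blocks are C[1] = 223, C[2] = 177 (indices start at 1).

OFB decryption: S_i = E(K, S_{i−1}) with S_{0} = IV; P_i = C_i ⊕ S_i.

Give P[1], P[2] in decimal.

P[1]: S = E(K, 135) = 82; 223 ⊕ 82 = 141.
P[2]: S = E(K, 82) = 255; 177 ⊕ 255 = 78.

P[1] = 141, P[2] = 78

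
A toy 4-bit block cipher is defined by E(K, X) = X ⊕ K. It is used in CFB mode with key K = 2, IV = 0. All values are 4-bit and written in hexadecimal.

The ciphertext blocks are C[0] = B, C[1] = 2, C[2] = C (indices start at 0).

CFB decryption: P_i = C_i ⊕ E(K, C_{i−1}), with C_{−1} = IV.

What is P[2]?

P[2]: E(K, 2) = 0; C ⊕ 0 = C.

P[2] = C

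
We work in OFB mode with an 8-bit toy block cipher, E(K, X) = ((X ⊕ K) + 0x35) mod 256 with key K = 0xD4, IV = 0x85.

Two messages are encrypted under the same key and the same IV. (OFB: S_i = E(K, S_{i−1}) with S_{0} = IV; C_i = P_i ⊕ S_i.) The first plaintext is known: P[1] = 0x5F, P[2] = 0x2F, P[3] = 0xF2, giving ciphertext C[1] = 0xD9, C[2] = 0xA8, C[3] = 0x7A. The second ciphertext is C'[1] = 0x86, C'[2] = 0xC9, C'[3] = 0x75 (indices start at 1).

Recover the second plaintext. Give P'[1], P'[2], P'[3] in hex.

P'[1] = 0x00, P'[2] = 0x4E, P'[3] = 0xFD

In OFB with a reused IV, both messages share the same keystream S_i, so C_i ⊕ C'_i = P_i ⊕ P'_i and thus P'_i = P_i ⊕ C_i ⊕ C'_i.
P'[1]: 0x5F ⊕ 0xD9 ⊕ 0x86 = 0x00.
P'[2]: 0x2F ⊕ 0xA8 ⊕ 0xC9 = 0x4E.
P'[3]: 0xF2 ⊕ 0x7A ⊕ 0x75 = 0xFD.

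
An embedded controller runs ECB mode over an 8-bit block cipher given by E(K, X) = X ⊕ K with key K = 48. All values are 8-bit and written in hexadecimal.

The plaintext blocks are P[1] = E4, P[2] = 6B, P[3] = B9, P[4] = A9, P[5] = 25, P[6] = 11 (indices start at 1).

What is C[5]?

ECB encryption: C_i = E(K, P_i).
C[5]: E(K, 25) = 6D.

C[5] = 6D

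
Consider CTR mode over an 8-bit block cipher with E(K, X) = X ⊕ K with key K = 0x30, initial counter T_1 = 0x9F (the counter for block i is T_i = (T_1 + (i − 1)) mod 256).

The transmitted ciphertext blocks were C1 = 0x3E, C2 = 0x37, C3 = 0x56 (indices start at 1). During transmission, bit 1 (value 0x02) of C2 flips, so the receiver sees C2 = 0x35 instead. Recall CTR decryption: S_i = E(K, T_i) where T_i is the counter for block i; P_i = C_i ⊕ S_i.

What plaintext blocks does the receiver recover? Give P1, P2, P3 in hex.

Only C2 changed, to 0x35. In CTR, a change in C_i flips the same bit in P_i only; the keystream is unaffected. Decrypting the received ciphertext:
P1: T = 0x9F, S = E(K, T) = 0xAF; 0x3E ⊕ 0xAF = 0x91.
P2: T = 0xA0, S = E(K, T) = 0x90; 0x35 ⊕ 0x90 = 0xA5.
P3: T = 0xA1, S = E(K, T) = 0x91; 0x56 ⊕ 0x91 = 0xC7.
Blocks that differ from the original plaintext: P2.

P1 = 0x91, P2 = 0xA5, P3 = 0xC7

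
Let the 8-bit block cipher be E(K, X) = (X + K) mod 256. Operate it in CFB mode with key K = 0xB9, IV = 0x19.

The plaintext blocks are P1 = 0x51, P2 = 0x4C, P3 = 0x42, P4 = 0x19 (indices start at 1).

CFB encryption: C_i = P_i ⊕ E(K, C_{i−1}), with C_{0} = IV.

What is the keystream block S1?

C1: E(K, 0x19) = 0xD2; 0x51 ⊕ 0xD2 = 0x83.
So S1 = 0xD2.

0xD2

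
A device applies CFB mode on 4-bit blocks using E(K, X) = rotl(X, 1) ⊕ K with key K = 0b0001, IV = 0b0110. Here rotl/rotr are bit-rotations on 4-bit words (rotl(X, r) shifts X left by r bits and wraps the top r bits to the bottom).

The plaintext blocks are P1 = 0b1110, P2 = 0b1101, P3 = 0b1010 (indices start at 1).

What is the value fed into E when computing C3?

0b1010

CFB encryption: C_i = P_i ⊕ E(K, C_{i−1}), with C_{0} = IV.
C1: E(K, 0b0110) = 0b1101; 0b1110 ⊕ 0b1101 = 0b0011.
C2: E(K, 0b0011) = 0b0111; 0b1101 ⊕ 0b0111 = 0b1010.
C3: E(K, 0b1010) = 0b0100; 0b1010 ⊕ 0b0100 = 0b1110.
So the input to E for block 3 is 0b1010.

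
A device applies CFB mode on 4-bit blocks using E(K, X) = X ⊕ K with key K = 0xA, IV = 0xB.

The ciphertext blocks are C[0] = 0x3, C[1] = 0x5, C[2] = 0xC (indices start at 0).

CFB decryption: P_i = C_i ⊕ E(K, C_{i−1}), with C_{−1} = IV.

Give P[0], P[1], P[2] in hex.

P[0] = 0x2, P[1] = 0xC, P[2] = 0x3

P[0]: E(K, 0xB) = 0x1; 0x3 ⊕ 0x1 = 0x2.
P[1]: E(K, 0x3) = 0x9; 0x5 ⊕ 0x9 = 0xC.
P[2]: E(K, 0x5) = 0xF; 0xC ⊕ 0xF = 0x3.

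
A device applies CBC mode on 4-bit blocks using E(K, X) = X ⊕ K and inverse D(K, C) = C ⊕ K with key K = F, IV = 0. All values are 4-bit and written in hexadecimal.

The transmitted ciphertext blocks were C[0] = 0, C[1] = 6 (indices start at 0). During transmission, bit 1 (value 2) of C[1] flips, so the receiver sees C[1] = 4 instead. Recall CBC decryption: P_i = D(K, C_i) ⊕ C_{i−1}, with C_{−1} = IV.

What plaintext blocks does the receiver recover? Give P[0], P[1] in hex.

Only C[1] changed, to 4. In CBC, a change in C_i garbles P_i and flips the same bit in P_{i+1}. Decrypting the received ciphertext:
P[0]: D(K, 0) = F; F ⊕ 0 = F.
P[1]: D(K, 4) = B; B ⊕ 0 = B.
Blocks that differ from the original plaintext: P[1].

P[0] = F, P[1] = B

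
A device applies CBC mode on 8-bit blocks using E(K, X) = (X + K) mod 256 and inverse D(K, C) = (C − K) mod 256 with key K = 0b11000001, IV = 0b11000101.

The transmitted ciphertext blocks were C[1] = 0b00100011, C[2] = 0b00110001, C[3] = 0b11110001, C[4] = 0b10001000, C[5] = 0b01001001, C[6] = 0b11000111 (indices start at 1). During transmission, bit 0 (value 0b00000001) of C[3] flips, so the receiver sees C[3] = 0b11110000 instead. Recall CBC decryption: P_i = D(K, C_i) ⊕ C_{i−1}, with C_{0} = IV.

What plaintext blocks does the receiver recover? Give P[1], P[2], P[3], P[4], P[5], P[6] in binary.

P[1] = 0b10100111, P[2] = 0b01010011, P[3] = 0b00011110, P[4] = 0b00110111, P[5] = 0b00000000, P[6] = 0b01001111

Only C[3] changed, to 0b11110000. In CBC, a change in C_i garbles P_i and flips the same bit in P_{i+1}. Decrypting the received ciphertext:
P[1]: D(K, 0b00100011) = 0b01100010; 0b01100010 ⊕ 0b11000101 = 0b10100111.
P[2]: D(K, 0b00110001) = 0b01110000; 0b01110000 ⊕ 0b00100011 = 0b01010011.
P[3]: D(K, 0b11110000) = 0b00101111; 0b00101111 ⊕ 0b00110001 = 0b00011110.
P[4]: D(K, 0b10001000) = 0b11000111; 0b11000111 ⊕ 0b11110000 = 0b00110111.
P[5]: D(K, 0b01001001) = 0b10001000; 0b10001000 ⊕ 0b10001000 = 0b00000000.
P[6]: D(K, 0b11000111) = 0b00000110; 0b00000110 ⊕ 0b01001001 = 0b01001111.
Blocks that differ from the original plaintext: P[3], P[4].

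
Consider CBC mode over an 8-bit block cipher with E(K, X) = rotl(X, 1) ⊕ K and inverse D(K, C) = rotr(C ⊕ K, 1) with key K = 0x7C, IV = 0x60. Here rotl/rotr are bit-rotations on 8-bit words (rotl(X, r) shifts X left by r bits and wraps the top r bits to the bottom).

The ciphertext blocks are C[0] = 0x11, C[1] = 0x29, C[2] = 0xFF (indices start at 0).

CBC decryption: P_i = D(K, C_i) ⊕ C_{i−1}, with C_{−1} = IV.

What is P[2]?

P[2] = 0xE8

P[2]: D(K, 0xFF) = 0xC1; 0xC1 ⊕ 0x29 = 0xE8.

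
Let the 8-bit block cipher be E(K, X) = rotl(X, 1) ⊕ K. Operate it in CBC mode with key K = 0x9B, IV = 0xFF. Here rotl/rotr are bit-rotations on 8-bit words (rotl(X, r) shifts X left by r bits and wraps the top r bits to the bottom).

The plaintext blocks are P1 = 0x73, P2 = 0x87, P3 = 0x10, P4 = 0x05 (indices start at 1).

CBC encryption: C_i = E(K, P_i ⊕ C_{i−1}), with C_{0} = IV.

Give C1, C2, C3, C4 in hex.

C1 = 0x82, C2 = 0x91, C3 = 0x98, C4 = 0xA0

C1: P1 ⊕ 0xFF = 0x8C; E(K, 0x8C) = 0x82.
C2: P2 ⊕ 0x82 = 0x05; E(K, 0x05) = 0x91.
C3: P3 ⊕ 0x91 = 0x81; E(K, 0x81) = 0x98.
C4: P4 ⊕ 0x98 = 0x9D; E(K, 0x9D) = 0xA0.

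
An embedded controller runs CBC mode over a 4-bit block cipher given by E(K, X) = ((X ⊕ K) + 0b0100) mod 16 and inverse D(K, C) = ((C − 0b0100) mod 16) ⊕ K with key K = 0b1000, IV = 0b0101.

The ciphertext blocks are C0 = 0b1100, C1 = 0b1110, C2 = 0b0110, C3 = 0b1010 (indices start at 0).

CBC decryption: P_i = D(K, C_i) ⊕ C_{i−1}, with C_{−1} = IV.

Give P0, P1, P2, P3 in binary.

P0: D(K, 0b1100) = 0b0000; 0b0000 ⊕ 0b0101 = 0b0101.
P1: D(K, 0b1110) = 0b0010; 0b0010 ⊕ 0b1100 = 0b1110.
P2: D(K, 0b0110) = 0b1010; 0b1010 ⊕ 0b1110 = 0b0100.
P3: D(K, 0b1010) = 0b1110; 0b1110 ⊕ 0b0110 = 0b1000.

P0 = 0b0101, P1 = 0b1110, P2 = 0b0100, P3 = 0b1000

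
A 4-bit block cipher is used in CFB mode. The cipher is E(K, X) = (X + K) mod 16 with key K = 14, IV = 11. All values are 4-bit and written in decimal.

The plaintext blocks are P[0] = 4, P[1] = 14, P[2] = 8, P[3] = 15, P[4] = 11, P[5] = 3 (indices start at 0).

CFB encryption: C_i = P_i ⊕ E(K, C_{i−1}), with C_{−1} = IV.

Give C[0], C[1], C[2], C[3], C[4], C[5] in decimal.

C[0] = 13, C[1] = 5, C[2] = 11, C[3] = 6, C[4] = 15, C[5] = 14

C[0]: E(K, 11) = 9; 4 ⊕ 9 = 13.
C[1]: E(K, 13) = 11; 14 ⊕ 11 = 5.
C[2]: E(K, 5) = 3; 8 ⊕ 3 = 11.
C[3]: E(K, 11) = 9; 15 ⊕ 9 = 6.
C[4]: E(K, 6) = 4; 11 ⊕ 4 = 15.
C[5]: E(K, 15) = 13; 3 ⊕ 13 = 14.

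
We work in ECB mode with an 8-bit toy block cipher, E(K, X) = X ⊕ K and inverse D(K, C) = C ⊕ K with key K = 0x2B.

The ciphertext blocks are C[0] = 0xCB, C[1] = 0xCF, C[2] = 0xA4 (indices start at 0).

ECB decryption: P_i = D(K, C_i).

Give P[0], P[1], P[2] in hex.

P[0] = 0xE0, P[1] = 0xE4, P[2] = 0x8F

P[0]: D(K, 0xCB) = 0xE0.
P[1]: D(K, 0xCF) = 0xE4.
P[2]: D(K, 0xA4) = 0x8F.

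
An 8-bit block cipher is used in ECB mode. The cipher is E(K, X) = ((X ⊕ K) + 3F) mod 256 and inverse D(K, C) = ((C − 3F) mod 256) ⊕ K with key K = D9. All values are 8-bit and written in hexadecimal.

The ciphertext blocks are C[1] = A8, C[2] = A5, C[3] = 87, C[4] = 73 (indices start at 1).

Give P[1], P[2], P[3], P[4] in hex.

P[1] = B0, P[2] = BF, P[3] = 91, P[4] = ED

ECB decryption: P_i = D(K, C_i).
P[1]: D(K, A8) = B0.
P[2]: D(K, A5) = BF.
P[3]: D(K, 87) = 91.
P[4]: D(K, 73) = ED.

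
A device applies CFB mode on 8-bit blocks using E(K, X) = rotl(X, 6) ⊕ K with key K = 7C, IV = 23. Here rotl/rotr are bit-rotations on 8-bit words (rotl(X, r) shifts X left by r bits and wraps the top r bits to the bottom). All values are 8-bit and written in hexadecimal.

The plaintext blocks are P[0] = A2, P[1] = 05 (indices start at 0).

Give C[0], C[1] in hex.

C[0] = 16, C[1] = FC

CFB encryption: C_i = P_i ⊕ E(K, C_{i−1}), with C_{−1} = IV.
C[0]: E(K, 23) = B4; A2 ⊕ B4 = 16.
C[1]: E(K, 16) = F9; 05 ⊕ F9 = FC.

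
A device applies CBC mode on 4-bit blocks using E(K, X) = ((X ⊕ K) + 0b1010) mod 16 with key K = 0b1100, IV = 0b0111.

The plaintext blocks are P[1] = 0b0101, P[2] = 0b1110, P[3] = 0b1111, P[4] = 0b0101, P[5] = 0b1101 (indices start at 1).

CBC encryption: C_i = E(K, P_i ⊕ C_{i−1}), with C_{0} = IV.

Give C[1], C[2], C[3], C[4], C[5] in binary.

C[1]: P[1] ⊕ 0b0111 = 0b0010; E(K, 0b0010) = 0b1000.
C[2]: P[2] ⊕ 0b1000 = 0b0110; E(K, 0b0110) = 0b0100.
C[3]: P[3] ⊕ 0b0100 = 0b1011; E(K, 0b1011) = 0b0001.
C[4]: P[4] ⊕ 0b0001 = 0b0100; E(K, 0b0100) = 0b0010.
C[5]: P[5] ⊕ 0b0010 = 0b1111; E(K, 0b1111) = 0b1101.

C[1] = 0b1000, C[2] = 0b0100, C[3] = 0b0001, C[4] = 0b0010, C[5] = 0b1101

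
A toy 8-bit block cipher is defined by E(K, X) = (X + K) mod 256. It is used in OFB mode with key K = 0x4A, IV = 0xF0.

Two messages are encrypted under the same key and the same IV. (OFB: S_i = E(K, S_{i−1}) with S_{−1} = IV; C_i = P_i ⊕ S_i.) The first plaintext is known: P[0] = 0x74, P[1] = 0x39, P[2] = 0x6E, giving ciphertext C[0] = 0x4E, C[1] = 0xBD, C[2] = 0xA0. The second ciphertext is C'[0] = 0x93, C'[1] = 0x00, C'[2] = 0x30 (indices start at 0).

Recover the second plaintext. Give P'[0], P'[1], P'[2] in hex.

P'[0] = 0xA9, P'[1] = 0x84, P'[2] = 0xFE

In OFB with a reused IV, both messages share the same keystream S_i, so C_i ⊕ C'_i = P_i ⊕ P'_i and thus P'_i = P_i ⊕ C_i ⊕ C'_i.
P'[0]: 0x74 ⊕ 0x4E ⊕ 0x93 = 0xA9.
P'[1]: 0x39 ⊕ 0xBD ⊕ 0x00 = 0x84.
P'[2]: 0x6E ⊕ 0xA0 ⊕ 0x30 = 0xFE.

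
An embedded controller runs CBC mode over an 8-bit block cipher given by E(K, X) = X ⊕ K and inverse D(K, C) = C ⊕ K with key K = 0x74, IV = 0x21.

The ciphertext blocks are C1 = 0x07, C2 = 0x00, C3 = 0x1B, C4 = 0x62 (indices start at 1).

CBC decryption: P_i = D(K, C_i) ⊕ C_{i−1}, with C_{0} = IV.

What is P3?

P3 = 0x6F

P3: D(K, 0x1B) = 0x6F; 0x6F ⊕ 0x00 = 0x6F.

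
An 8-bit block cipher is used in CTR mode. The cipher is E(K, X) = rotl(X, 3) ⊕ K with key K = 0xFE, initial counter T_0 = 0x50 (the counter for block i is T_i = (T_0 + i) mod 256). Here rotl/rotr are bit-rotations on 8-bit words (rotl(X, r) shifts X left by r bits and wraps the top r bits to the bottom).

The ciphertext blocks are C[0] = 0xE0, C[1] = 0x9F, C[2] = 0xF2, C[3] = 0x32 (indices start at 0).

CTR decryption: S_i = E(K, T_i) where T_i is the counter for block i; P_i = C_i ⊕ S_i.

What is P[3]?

P[3] = 0x56

P[3]: T = 0x53, S = E(K, T) = 0x64; 0x32 ⊕ 0x64 = 0x56.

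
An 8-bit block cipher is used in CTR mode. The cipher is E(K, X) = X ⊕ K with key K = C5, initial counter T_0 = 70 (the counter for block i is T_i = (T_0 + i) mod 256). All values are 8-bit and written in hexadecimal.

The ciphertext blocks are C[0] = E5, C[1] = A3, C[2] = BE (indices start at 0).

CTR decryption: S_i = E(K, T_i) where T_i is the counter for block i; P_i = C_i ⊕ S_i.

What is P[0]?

P[0]: T = 70, S = E(K, T) = B5; E5 ⊕ B5 = 50.

P[0] = 50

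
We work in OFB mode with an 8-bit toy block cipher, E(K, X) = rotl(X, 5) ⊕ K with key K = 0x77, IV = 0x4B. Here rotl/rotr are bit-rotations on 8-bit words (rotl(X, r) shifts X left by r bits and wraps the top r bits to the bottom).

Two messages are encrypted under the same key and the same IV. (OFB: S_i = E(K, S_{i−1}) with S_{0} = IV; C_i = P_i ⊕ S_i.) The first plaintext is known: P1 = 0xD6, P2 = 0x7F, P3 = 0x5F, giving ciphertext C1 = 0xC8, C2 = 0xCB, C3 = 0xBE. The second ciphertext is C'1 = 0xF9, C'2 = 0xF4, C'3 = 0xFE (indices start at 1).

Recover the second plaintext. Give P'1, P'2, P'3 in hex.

In OFB with a reused IV, both messages share the same keystream S_i, so C_i ⊕ C'_i = P_i ⊕ P'_i and thus P'_i = P_i ⊕ C_i ⊕ C'_i.
P'1: 0xD6 ⊕ 0xC8 ⊕ 0xF9 = 0xE7.
P'2: 0x7F ⊕ 0xCB ⊕ 0xF4 = 0x40.
P'3: 0x5F ⊕ 0xBE ⊕ 0xFE = 0x1F.

P'1 = 0xE7, P'2 = 0x40, P'3 = 0x1F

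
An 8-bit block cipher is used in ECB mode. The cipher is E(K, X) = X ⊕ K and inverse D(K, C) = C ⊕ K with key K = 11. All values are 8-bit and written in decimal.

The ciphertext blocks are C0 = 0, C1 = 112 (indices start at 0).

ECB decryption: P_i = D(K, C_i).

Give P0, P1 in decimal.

P0: D(K, 0) = 11.
P1: D(K, 112) = 123.

P0 = 11, P1 = 123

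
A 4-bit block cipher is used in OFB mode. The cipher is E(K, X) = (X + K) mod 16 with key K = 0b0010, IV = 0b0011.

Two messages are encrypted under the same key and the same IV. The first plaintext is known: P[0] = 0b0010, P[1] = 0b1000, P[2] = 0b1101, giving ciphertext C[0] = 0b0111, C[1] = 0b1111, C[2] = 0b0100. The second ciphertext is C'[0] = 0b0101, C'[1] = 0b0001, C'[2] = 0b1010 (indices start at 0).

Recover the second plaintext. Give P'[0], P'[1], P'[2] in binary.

In OFB with a reused IV, both messages share the same keystream S_i, so C_i ⊕ C'_i = P_i ⊕ P'_i and thus P'_i = P_i ⊕ C_i ⊕ C'_i.
P'[0]: 0b0010 ⊕ 0b0111 ⊕ 0b0101 = 0b0000.
P'[1]: 0b1000 ⊕ 0b1111 ⊕ 0b0001 = 0b0110.
P'[2]: 0b1101 ⊕ 0b0100 ⊕ 0b1010 = 0b0011.

P'[0] = 0b0000, P'[1] = 0b0110, P'[2] = 0b0011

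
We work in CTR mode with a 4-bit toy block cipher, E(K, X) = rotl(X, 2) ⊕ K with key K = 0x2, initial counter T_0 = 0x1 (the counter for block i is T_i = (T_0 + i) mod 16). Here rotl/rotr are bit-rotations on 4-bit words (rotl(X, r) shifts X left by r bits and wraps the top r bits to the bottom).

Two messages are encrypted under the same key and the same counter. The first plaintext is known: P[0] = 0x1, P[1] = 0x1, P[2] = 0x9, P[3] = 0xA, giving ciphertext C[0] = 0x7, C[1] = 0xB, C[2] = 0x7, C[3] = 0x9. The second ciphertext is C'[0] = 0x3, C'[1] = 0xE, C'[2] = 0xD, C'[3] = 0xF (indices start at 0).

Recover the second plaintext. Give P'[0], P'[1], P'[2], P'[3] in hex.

In CTR with a reused counter, both messages share the same keystream S_i, so C_i ⊕ C'_i = P_i ⊕ P'_i and thus P'_i = P_i ⊕ C_i ⊕ C'_i.
P'[0]: 0x1 ⊕ 0x7 ⊕ 0x3 = 0x5.
P'[1]: 0x1 ⊕ 0xB ⊕ 0xE = 0x4.
P'[2]: 0x9 ⊕ 0x7 ⊕ 0xD = 0x3.
P'[3]: 0xA ⊕ 0x9 ⊕ 0xF = 0xC.

P'[0] = 0x5, P'[1] = 0x4, P'[2] = 0x3, P'[3] = 0xC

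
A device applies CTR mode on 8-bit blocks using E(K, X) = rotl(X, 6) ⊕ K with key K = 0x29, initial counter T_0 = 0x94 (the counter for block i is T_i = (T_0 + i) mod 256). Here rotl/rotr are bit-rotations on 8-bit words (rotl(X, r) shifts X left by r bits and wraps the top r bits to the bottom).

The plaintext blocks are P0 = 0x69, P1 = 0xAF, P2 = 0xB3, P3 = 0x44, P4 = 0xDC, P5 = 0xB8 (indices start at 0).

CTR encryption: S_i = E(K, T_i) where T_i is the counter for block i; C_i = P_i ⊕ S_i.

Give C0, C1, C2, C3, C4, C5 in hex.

C0 = 0x65, C1 = 0xE3, C2 = 0x3F, C3 = 0x88, C4 = 0xD3, C5 = 0xF7

C0: T = 0x94, S = E(K, T) = 0x0C; 0x69 ⊕ 0x0C = 0x65.
C1: T = 0x95, S = E(K, T) = 0x4C; 0xAF ⊕ 0x4C = 0xE3.
C2: T = 0x96, S = E(K, T) = 0x8C; 0xB3 ⊕ 0x8C = 0x3F.
C3: T = 0x97, S = E(K, T) = 0xCC; 0x44 ⊕ 0xCC = 0x88.
C4: T = 0x98, S = E(K, T) = 0x0F; 0xDC ⊕ 0x0F = 0xD3.
C5: T = 0x99, S = E(K, T) = 0x4F; 0xB8 ⊕ 0x4F = 0xF7.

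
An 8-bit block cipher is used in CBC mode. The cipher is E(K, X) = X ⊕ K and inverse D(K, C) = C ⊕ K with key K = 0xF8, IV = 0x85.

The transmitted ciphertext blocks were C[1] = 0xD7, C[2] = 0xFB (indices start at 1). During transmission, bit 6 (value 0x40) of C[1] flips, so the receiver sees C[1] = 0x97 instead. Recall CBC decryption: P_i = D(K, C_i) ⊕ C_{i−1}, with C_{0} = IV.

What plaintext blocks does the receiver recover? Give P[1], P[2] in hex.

P[1] = 0xEA, P[2] = 0x94

Only C[1] changed, to 0x97. In CBC, a change in C_i garbles P_i and flips the same bit in P_{i+1}. Decrypting the received ciphertext:
P[1]: D(K, 0x97) = 0x6F; 0x6F ⊕ 0x85 = 0xEA.
P[2]: D(K, 0xFB) = 0x03; 0x03 ⊕ 0x97 = 0x94.
Blocks that differ from the original plaintext: P[1], P[2].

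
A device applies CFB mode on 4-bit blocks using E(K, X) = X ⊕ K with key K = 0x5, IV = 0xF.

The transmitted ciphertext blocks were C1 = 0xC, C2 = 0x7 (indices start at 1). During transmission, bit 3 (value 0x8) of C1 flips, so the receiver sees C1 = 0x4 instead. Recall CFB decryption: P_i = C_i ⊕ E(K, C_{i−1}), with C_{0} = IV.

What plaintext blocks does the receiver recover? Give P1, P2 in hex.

P1 = 0xE, P2 = 0x6

Only C1 changed, to 0x4. In CFB, a change in C_i flips the same bit in P_i and garbles P_{i+1}. Decrypting the received ciphertext:
P1: E(K, 0xF) = 0xA; 0x4 ⊕ 0xA = 0xE.
P2: E(K, 0x4) = 0x1; 0x7 ⊕ 0x1 = 0x6.
Blocks that differ from the original plaintext: P1, P2.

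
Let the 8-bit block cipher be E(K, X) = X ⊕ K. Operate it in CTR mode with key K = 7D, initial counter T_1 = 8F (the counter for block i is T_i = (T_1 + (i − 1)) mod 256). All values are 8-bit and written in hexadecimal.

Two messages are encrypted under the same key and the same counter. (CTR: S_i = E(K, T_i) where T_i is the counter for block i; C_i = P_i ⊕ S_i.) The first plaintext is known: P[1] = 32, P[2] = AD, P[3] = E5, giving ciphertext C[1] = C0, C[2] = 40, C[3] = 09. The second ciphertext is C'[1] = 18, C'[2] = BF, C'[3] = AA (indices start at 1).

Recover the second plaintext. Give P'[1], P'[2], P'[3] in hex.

In CTR with a reused counter, both messages share the same keystream S_i, so C_i ⊕ C'_i = P_i ⊕ P'_i and thus P'_i = P_i ⊕ C_i ⊕ C'_i.
P'[1]: 32 ⊕ C0 ⊕ 18 = EA.
P'[2]: AD ⊕ 40 ⊕ BF = 52.
P'[3]: E5 ⊕ 09 ⊕ AA = 46.

P'[1] = EA, P'[2] = 52, P'[3] = 46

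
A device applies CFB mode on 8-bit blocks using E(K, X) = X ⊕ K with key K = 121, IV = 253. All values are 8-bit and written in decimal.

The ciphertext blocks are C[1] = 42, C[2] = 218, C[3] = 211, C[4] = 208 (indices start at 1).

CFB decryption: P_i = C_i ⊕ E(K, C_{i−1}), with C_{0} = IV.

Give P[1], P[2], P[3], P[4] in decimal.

P[1] = 174, P[2] = 137, P[3] = 112, P[4] = 122

P[1]: E(K, 253) = 132; 42 ⊕ 132 = 174.
P[2]: E(K, 42) = 83; 218 ⊕ 83 = 137.
P[3]: E(K, 218) = 163; 211 ⊕ 163 = 112.
P[4]: E(K, 211) = 170; 208 ⊕ 170 = 122.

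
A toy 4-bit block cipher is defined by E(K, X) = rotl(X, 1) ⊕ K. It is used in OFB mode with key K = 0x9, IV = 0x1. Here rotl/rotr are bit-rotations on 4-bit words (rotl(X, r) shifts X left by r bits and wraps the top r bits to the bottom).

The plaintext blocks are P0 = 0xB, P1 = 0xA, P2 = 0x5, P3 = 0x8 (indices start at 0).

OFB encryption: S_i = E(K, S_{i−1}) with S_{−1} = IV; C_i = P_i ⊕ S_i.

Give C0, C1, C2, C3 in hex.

C0: S = E(K, 0x1) = 0xB; 0xB ⊕ 0xB = 0x0.
C1: S = E(K, 0xB) = 0xE; 0xA ⊕ 0xE = 0x4.
C2: S = E(K, 0xE) = 0x4; 0x5 ⊕ 0x4 = 0x1.
C3: S = E(K, 0x4) = 0x1; 0x8 ⊕ 0x1 = 0x9.

C0 = 0x0, C1 = 0x4, C2 = 0x1, C3 = 0x9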